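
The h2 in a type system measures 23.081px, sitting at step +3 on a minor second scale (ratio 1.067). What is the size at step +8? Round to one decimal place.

The gap is 8 − (3) = 5 steps, so the factor is 1.067^5.
23.081 × 1.067⁵ = 23.081 × 1.38300 ≈ 31.921

31.9px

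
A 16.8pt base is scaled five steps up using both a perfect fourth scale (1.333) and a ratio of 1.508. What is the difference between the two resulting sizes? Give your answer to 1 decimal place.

60.3pt

Perfect fourth: 16.8 × 1.333⁵ = 70.707pt
At 1.508: 16.8 × 1.508⁵ = 131.013pt
Difference: 131.013 − 70.707 = 60.306pt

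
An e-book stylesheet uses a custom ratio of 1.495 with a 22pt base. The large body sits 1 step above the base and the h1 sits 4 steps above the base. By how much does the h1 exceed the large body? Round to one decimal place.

Step 1: 22.0 × 1.495 = 32.890pt
Step 4: 22.0 × 1.495⁴ = 109.897pt
Difference: 109.897 − 32.890 = 77.007pt

77.0pt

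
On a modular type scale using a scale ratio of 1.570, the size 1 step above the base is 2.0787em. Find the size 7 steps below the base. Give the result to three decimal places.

2.0787 ÷ 1.570⁸ = 2.0787 ÷ 36.91452 ≈ 0.056

0.056em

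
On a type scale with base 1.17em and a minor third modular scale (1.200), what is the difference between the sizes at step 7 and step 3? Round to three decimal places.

Step 3: 1.17 × 1.200³ = 2.02176em
Step 7: 1.17 × 1.200⁷ = 4.19232em
Difference: 4.19232 − 2.02176 = 2.17056em

2.171em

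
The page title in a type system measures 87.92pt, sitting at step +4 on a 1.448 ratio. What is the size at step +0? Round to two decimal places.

20.00pt

Moving from step +4 to step +0 is 4 steps down, so divide by r⁴.
87.92 ÷ 1.448⁴ = 87.92 ÷ 4.39617 ≈ 19.999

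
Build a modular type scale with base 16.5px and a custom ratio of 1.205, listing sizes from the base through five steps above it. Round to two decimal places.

Step 0: 16.5px
Step 1: 16.5 × 1.205 = 19.88
Step 2: 16.5 × 1.205² = 23.96
Step 3: 16.5 × 1.205³ = 28.87
Step 4: 16.5 × 1.205⁴ = 34.79
Step 5: 16.5 × 1.205⁵ = 41.92

16.50px, 19.88px, 23.96px, 28.87px, 34.79px, 41.92px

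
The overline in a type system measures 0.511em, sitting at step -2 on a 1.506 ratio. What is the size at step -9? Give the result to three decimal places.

0.511 ÷ 1.506⁷ = 0.511 ÷ 17.57012 ≈ 0.029

0.029em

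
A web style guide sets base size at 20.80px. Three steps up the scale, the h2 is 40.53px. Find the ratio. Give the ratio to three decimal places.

The ratio satisfies 20.80 × r³ = 40.53, so r = (40.53 / 20.80)^(1/3).
r = 1.9486^(1/3) ≈ 1.2490

1.249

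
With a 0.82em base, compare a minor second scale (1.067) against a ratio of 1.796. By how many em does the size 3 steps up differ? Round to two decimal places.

3.75em

Minor second: 0.82 × 1.067³ = 0.9961em
At 1.796: 0.82 × 1.796³ = 4.7504em
Difference: 4.7504 − 0.9961 = 3.7543em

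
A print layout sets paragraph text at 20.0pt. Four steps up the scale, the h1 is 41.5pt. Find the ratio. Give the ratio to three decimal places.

The ratio satisfies 20.0 × r⁴ = 41.5, so r = (41.5 / 20.0)^(1/4).
r = 2.0750^(1/4) ≈ 1.2002

1.200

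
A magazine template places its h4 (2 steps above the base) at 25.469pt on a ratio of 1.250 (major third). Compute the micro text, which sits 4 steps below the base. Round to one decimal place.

6.7pt

Moving from step +2 to step -4 is 6 steps down, so divide by r⁶.
25.469 ÷ 1.250⁶ = 25.469 ÷ 3.81470 ≈ 6.677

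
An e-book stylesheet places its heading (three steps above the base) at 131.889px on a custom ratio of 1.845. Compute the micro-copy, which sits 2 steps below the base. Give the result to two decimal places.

6.17px

131.889 ÷ 1.845⁵ = 131.889 ÷ 21.37873 ≈ 6.169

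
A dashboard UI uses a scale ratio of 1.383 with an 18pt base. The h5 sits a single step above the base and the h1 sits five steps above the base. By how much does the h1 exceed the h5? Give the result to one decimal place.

66.2pt

Step 1: 18.0 × 1.383 = 24.894pt
Step 5: 18.0 × 1.383⁵ = 91.072pt
Difference: 91.072 − 24.894 = 66.178pt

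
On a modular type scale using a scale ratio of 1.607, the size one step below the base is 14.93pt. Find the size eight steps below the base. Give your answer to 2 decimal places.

0.54pt

14.93 ÷ 1.607⁷ = 14.93 ÷ 27.67650 ≈ 0.539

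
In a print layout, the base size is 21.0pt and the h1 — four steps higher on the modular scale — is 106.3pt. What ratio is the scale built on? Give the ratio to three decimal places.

1.500

r⁴ = 106.3 / 21.0, so r = (106.3/21.0)^(1/4).
r = 5.0619^(1/4) ≈ 1.5000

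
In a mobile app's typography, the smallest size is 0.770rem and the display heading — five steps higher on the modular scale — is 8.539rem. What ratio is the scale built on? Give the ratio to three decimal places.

r⁵ = 8.539 / 0.770, so r = (8.539/0.770)^(1/5).
r = 11.0896^(1/5) ≈ 1.6180

1.618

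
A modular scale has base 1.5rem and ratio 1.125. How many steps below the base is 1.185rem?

2

1.125ⁿ = 1.5 / 1.185 = 1.2658
n = ln(1.2658) / ln(1.125) = 0.2357 / 0.1178 ≈ 2.00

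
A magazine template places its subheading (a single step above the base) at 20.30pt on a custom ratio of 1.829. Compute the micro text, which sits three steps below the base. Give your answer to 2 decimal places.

1.81pt

The gap is -3 − (1) = -4 steps, so the factor is 1.829^-4.
20.30 ÷ 1.829⁴ = 20.30 ÷ 11.19064 ≈ 1.814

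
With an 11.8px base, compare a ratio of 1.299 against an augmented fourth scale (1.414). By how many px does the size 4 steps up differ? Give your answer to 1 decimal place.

At 1.299: 11.8 × 1.299⁴ = 33.598px
Augmented fourth: 11.8 × 1.414⁴ = 47.171px
Difference: 47.171 − 33.598 = 13.573px

13.6px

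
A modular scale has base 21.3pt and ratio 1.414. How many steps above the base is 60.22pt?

1.414ⁿ = 60.22 / 21.3 = 2.8272
n = ln(2.8272) / ln(1.414) = 1.0393 / 0.3464 ≈ 3.00

3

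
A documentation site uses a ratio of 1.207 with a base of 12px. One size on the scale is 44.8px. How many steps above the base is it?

1.207ⁿ = 44.8 / 12 = 3.7333
n = ln(3.7333) / ln(1.207) = 1.3173 / 0.1881 ≈ 7.00

7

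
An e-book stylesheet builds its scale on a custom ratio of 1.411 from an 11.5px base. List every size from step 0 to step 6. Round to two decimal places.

Step 0: 11.5px
Step 1: 11.5 × 1.411 = 16.23
Step 2: 11.5 × 1.411² = 22.90
Step 3: 11.5 × 1.411³ = 32.31
Step 4: 11.5 × 1.411⁴ = 45.58
Step 5: 11.5 × 1.411⁵ = 64.32
Step 6: 11.5 × 1.411⁶ = 90.75

11.50px, 16.23px, 22.90px, 32.31px, 45.58px, 64.32px, 90.75px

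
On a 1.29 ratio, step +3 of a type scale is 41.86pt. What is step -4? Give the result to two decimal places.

Moving from step +3 to step -4 is 7 steps down, so divide by r⁷.
41.86 ÷ 1.29⁷ = 41.86 ÷ 5.94467 ≈ 7.042

7.04pt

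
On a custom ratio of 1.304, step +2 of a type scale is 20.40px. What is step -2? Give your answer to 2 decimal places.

20.40 ÷ 1.304⁴ = 20.40 ÷ 2.89141 ≈ 7.055

7.06px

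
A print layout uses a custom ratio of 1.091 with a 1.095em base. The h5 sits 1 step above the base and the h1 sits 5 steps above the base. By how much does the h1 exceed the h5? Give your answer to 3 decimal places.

Step 1: 1.095 × 1.091 = 1.19464em
Step 5: 1.095 × 1.091⁵ = 1.69254em
Difference: 1.69254 − 1.19464 = 0.49790em

0.498em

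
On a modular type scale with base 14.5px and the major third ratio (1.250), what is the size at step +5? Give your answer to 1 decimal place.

44.3px

14.5 × 1.250⁵ = 14.5 × 3.05176 ≈ 44.25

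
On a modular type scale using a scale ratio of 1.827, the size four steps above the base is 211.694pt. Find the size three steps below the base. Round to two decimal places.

211.694 ÷ 1.827⁷ = 211.694 ÷ 67.94693 ≈ 3.116

3.12pt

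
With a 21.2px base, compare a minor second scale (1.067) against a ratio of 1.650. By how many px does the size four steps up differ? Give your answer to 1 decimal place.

129.7px

Minor second: 21.2 × 1.067⁴ = 27.479px
At 1.650: 21.2 × 1.650⁴ = 157.135px
Difference: 157.135 − 27.479 = 129.656px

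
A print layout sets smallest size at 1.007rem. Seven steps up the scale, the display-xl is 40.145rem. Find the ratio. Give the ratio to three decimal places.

The ratio satisfies 1.007 × r⁷ = 40.145, so r = (40.145 / 1.007)^(1/7).
r = 39.8659^(1/7) ≈ 1.6930

1.693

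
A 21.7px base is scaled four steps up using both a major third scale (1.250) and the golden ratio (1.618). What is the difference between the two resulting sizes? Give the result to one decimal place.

Major third: 21.7 × 1.250⁴ = 52.979px
Golden ratio: 21.7 × 1.618⁴ = 148.722px
Difference: 148.722 − 52.979 = 95.743px

95.7px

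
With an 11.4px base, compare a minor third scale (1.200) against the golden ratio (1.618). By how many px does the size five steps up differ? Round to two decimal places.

98.05px

Minor third: 11.4 × 1.200⁵ = 28.3668px
Golden ratio: 11.4 × 1.618⁵ = 126.4147px
Difference: 126.4147 − 28.3668 = 98.0479px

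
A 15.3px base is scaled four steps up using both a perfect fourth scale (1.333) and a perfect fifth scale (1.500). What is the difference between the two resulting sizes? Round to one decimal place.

Perfect fourth: 15.3 × 1.333⁴ = 48.307px
Perfect fifth: 15.3 × 1.500⁴ = 77.456px
Difference: 77.456 − 48.307 = 29.149px

29.1px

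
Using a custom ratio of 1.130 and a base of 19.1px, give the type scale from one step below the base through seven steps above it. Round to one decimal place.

Step -1: 19.1 ÷ 1.130 = 16.9
Step 0: 19.1px
Step 1: 19.1 × 1.130 = 21.6
Step 2: 19.1 × 1.130² = 24.4
Step 3: 19.1 × 1.130³ = 27.6
Step 4: 19.1 × 1.130⁴ = 31.1
Step 5: 19.1 × 1.130⁵ = 35.2
Step 6: 19.1 × 1.130⁶ = 39.8
Step 7: 19.1 × 1.130⁷ = 44.9

16.9px, 19.1px, 21.6px, 24.4px, 27.6px, 31.1px, 35.2px, 39.8px, 44.9px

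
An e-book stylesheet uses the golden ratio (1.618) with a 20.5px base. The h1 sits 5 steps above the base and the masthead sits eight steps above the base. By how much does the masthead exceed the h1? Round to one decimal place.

735.6px

Step 5: 20.5 × 1.618⁵ = 227.325px
Step 8: 20.5 × 1.618⁸ = 962.902px
Difference: 962.902 − 227.325 = 735.577px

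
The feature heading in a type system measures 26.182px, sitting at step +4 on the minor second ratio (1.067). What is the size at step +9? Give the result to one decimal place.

36.2px

26.182 × 1.067⁵ = 26.182 × 1.38300 ≈ 36.210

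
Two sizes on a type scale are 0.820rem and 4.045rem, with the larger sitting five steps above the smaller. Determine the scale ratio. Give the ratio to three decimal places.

r⁵ = 4.045 / 0.820, so r = (4.045/0.820)^(1/5).
r = 4.9329^(1/5) ≈ 1.3760

1.376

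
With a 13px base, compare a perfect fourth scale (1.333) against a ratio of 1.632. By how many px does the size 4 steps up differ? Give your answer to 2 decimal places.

51.17px

Perfect fourth: 13.0 × 1.333⁴ = 41.0453px
At 1.632: 13.0 × 1.632⁴ = 92.2198px
Difference: 92.2198 − 41.0453 = 51.1745px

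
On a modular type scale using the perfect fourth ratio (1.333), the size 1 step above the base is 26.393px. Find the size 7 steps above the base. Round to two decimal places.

148.07px

The gap is 7 − (1) = 6 steps, so the factor is 1.333^6.
26.393 × 1.333⁶ = 26.393 × 5.61023 ≈ 148.071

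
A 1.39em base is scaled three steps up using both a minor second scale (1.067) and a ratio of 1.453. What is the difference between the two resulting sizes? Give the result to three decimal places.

2.575em

Minor second: 1.39 × 1.067³ = 1.68853em
At 1.453: 1.39 × 1.453³ = 4.26395em
Difference: 4.26395 − 1.68853 = 2.57542em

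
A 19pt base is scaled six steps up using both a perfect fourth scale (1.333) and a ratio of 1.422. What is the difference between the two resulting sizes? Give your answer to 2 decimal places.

Perfect fourth: 19.0 × 1.333⁶ = 106.5944pt
At 1.422: 19.0 × 1.422⁶ = 157.0910pt
Difference: 157.0910 − 106.5944 = 50.4966pt

50.50pt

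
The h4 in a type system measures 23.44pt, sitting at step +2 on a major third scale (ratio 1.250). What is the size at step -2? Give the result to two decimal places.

9.60pt

The gap is -2 − (2) = -4 steps, so the factor is 1.250^-4.
23.44 ÷ 1.250⁴ = 23.44 ÷ 2.44141 ≈ 9.601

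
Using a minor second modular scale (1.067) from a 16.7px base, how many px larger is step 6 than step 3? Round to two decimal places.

Step 3: 16.7 × 1.067³ = 20.2866px
Step 6: 16.7 × 1.067⁶ = 24.6435px
Difference: 24.6435 − 20.2866 = 4.3569px

4.36px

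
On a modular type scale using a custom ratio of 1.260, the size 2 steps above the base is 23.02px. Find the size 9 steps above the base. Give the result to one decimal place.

116.1px

Moving from step +2 to step +9 is 7 steps up, so multiply by r⁷.
23.02 × 1.260⁷ = 23.02 × 5.04190 ≈ 116.064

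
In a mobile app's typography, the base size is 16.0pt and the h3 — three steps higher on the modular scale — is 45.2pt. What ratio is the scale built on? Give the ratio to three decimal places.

1.414

The ratio satisfies 16.0 × r³ = 45.2, so r = (45.2 / 16.0)^(1/3).
r = 2.8250^(1/3) ≈ 1.4136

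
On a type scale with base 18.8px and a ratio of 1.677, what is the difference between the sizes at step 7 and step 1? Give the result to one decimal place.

Step 1: 18.8 × 1.677 = 31.528px
Step 7: 18.8 × 1.677⁷ = 701.277px
Difference: 701.277 − 31.528 = 669.749px

669.7px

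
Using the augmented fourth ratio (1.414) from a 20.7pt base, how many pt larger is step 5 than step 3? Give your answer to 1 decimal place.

58.5pt

Step 3: 20.7 × 1.414³ = 58.522pt
Step 5: 20.7 × 1.414⁵ = 117.008pt
Difference: 117.008 − 58.522 = 58.486pt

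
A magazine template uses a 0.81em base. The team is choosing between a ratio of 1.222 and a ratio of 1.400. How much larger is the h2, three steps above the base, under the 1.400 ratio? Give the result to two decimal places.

0.74em

At 1.222: 0.81 × 1.222³ = 1.4781em
At 1.400: 0.81 × 1.400³ = 2.2226em
Difference: 2.2226 − 1.4781 = 0.7445em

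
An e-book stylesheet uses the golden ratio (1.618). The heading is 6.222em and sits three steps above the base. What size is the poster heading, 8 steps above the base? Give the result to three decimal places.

68.996em

The gap is 8 − (3) = 5 steps, so the factor is 1.618^5.
6.222 × 1.618⁵ = 6.222 × 11.08901 ≈ 68.996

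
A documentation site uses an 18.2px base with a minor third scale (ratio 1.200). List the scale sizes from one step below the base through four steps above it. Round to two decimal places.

Step -1: 18.2 ÷ 1.200 = 15.17
Step 0: 18.2px
Step 1: 18.2 × 1.200 = 21.84
Step 2: 18.2 × 1.200² = 26.21
Step 3: 18.2 × 1.200³ = 31.45
Step 4: 18.2 × 1.200⁴ = 37.74

15.17px, 18.20px, 21.84px, 26.21px, 31.45px, 37.74px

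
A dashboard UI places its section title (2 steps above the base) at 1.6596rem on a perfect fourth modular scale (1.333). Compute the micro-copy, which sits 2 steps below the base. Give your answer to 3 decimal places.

0.526rem

1.6596 ÷ 1.333⁴ = 1.6596 ÷ 3.15733 ≈ 0.526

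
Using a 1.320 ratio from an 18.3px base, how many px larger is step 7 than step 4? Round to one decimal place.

72.2px

Step 4: 18.3 × 1.320⁴ = 55.558px
Step 7: 18.3 × 1.320⁷ = 127.782px
Difference: 127.782 − 55.558 = 72.224px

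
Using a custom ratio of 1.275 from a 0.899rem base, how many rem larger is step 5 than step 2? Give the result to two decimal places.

Step 2: 0.899 × 1.275² = 1.4614rem
Step 5: 0.899 × 1.275⁵ = 3.0291rem
Difference: 3.0291 − 1.4614 = 1.5677rem

1.57rem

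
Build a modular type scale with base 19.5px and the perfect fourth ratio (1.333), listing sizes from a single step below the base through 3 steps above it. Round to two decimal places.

Step -1: 19.5 ÷ 1.333 = 14.63
Step 0: 19.5px
Step 1: 19.5 × 1.333 = 25.99
Step 2: 19.5 × 1.333² = 34.65
Step 3: 19.5 × 1.333³ = 46.19

14.63px, 19.50px, 25.99px, 34.65px, 46.19px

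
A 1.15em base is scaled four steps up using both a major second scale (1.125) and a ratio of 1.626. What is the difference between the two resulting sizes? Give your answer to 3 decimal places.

6.197em

Major second: 1.15 × 1.125⁴ = 1.84208em
At 1.626: 1.15 × 1.626⁴ = 8.03859em
Difference: 8.03859 − 1.84208 = 6.19651em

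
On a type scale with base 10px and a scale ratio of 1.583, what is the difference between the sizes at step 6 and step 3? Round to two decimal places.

117.69px

Step 3: 10.0 × 1.583³ = 39.6682px
Step 6: 10.0 × 1.583⁶ = 157.3568px
Difference: 157.3568 − 39.6682 = 117.6886px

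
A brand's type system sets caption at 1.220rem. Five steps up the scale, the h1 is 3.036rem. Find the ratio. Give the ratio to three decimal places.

The ratio satisfies 1.220 × r⁵ = 3.036, so r = (3.036 / 1.220)^(1/5).
r = 2.4885^(1/5) ≈ 1.2000

1.200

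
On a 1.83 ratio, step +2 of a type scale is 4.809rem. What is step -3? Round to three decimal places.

0.234rem

The gap is -3 − (2) = -5 steps, so the factor is 1.83^-5.
4.809 ÷ 1.83⁵ = 4.809 ÷ 20.52369 ≈ 0.234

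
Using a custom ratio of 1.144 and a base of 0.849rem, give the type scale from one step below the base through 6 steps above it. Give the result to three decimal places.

0.742rem, 0.849rem, 0.971rem, 1.111rem, 1.271rem, 1.454rem, 1.664rem, 1.903rem

Step -1: 0.849 ÷ 1.144 = 0.742
Step 0: 0.849rem
Step 1: 0.849 × 1.144 = 0.971
Step 2: 0.849 × 1.144² = 1.111
Step 3: 0.849 × 1.144³ = 1.271
Step 4: 0.849 × 1.144⁴ = 1.454
Step 5: 0.849 × 1.144⁵ = 1.664
Step 6: 0.849 × 1.144⁶ = 1.903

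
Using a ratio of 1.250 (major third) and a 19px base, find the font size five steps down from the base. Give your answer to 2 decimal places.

Every step multiplies by the scale ratio.
19.0 ÷ 1.250⁵ = 19.0 ÷ 3.05176 ≈ 6.23

6.23px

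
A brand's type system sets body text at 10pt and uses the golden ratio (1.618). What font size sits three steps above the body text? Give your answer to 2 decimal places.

42.36pt

Every step multiplies by the scale ratio.
10.0 × 1.618³ = 10.0 × 4.23580 ≈ 42.36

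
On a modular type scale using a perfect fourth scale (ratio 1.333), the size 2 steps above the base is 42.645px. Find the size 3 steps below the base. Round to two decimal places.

42.645 ÷ 1.333⁵ = 42.645 ÷ 4.20873 ≈ 10.133

10.13px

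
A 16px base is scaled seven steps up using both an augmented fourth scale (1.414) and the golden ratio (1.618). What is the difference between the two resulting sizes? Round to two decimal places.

Augmented fourth: 16.0 × 1.414⁷ = 180.8281px
Golden ratio: 16.0 × 1.618⁷ = 464.4828px
Difference: 464.4828 − 180.8281 = 283.6547px

283.65px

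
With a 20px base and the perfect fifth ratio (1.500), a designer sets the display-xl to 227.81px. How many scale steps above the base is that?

1.500ⁿ = 227.81 / 20 = 11.3905
n = ln(11.3905) / ln(1.500) = 2.4328 / 0.4055 ≈ 6.00

6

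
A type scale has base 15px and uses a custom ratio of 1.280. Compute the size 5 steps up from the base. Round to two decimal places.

Every step multiplies by the scale ratio.
15.0 × 1.280⁵ = 15.0 × 3.43597 ≈ 51.54

51.54px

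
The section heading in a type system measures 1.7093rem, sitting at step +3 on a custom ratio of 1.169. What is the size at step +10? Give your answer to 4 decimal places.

1.7093 × 1.169⁷ = 1.7093 × 2.98333 ≈ 5.0994

5.0994rem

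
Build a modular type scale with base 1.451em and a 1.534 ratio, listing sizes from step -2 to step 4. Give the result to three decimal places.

Step -2: 1.451 ÷ 1.534² = 0.617
Step -1: 1.451 ÷ 1.534 = 0.946
Step 0: 1.451em
Step 1: 1.451 × 1.534 = 2.226
Step 2: 1.451 × 1.534² = 3.414
Step 3: 1.451 × 1.534³ = 5.238
Step 4: 1.451 × 1.534⁴ = 8.035

0.617em, 0.946em, 1.451em, 2.226em, 3.414em, 5.238em, 8.035em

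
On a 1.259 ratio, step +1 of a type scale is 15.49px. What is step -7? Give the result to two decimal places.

15.49 ÷ 1.259⁸ = 15.49 ÷ 6.31256 ≈ 2.454

2.45px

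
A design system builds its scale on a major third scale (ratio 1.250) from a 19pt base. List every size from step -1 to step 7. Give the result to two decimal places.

Step -1: 19.0 ÷ 1.250 = 15.20
Step 0: 19pt
Step 1: 19.0 × 1.250 = 23.75
Step 2: 19.0 × 1.250² = 29.69
Step 3: 19.0 × 1.250³ = 37.11
Step 4: 19.0 × 1.250⁴ = 46.39
Step 5: 19.0 × 1.250⁵ = 57.98
Step 6: 19.0 × 1.250⁶ = 72.48
Step 7: 19.0 × 1.250⁷ = 90.60

15.20pt, 19.00pt, 23.75pt, 29.69pt, 37.11pt, 46.39pt, 57.98pt, 72.48pt, 90.60pt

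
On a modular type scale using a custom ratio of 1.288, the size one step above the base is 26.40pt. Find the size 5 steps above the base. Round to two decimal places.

72.66pt

26.40 × 1.288⁴ = 26.40 × 2.75210 ≈ 72.655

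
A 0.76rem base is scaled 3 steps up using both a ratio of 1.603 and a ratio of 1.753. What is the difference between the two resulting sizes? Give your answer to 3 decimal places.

At 1.603: 0.76 × 1.603³ = 3.13050rem
At 1.753: 0.76 × 1.753³ = 4.09411rem
Difference: 4.09411 − 3.13050 = 0.96361rem

0.964rem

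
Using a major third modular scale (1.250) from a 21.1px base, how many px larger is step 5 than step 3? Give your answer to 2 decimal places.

23.18px

Step 3: 21.1 × 1.250³ = 41.2109px
Step 5: 21.1 × 1.250⁵ = 64.3921px
Difference: 64.3921 − 41.2109 = 23.1812px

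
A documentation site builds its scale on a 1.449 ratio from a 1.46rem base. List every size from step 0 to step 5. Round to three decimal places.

1.460rem, 2.116rem, 3.065rem, 4.442rem, 6.436rem, 9.326rem

Step 0: 1.46rem
Step 1: 1.46 × 1.449 = 2.116
Step 2: 1.46 × 1.449² = 3.065
Step 3: 1.46 × 1.449³ = 4.442
Step 4: 1.46 × 1.449⁴ = 6.436
Step 5: 1.46 × 1.449⁵ = 9.326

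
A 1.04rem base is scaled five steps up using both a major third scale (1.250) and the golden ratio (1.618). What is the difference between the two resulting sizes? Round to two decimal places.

8.36rem

Major third: 1.04 × 1.250⁵ = 3.1738rem
Golden ratio: 1.04 × 1.618⁵ = 11.5326rem
Difference: 11.5326 − 3.1738 = 8.3588rem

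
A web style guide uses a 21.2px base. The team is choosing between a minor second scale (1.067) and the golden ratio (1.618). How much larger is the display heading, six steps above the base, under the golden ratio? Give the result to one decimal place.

Minor second: 21.2 × 1.067⁶ = 31.284px
Golden ratio: 21.2 × 1.618⁶ = 380.371px
Difference: 380.371 − 31.284 = 349.087px

349.1px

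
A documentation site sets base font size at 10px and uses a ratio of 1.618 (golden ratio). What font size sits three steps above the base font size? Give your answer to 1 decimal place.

42.4px

10.0 × 1.618³ = 10.0 × 4.23580 ≈ 42.36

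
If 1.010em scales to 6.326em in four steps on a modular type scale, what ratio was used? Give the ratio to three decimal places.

1.582

The ratio satisfies 1.010 × r⁴ = 6.326, so r = (6.326 / 1.010)^(1/4).
r = 6.2634^(1/4) ≈ 1.5820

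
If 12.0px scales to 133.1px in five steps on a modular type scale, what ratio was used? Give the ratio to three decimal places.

r⁵ = 133.1 / 12.0, so r = (133.1/12.0)^(1/5).
r = 11.0917^(1/5) ≈ 1.6181

1.618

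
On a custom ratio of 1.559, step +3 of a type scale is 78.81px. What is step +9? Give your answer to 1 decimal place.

1131.5px

The gap is 9 − (3) = 6 steps, so the factor is 1.559^6.
78.81 × 1.559⁶ = 78.81 × 14.35743 ≈ 1131.509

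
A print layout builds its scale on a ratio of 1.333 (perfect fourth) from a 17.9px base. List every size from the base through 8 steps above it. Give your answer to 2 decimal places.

Step 0: 17.9px
Step 1: 17.9 × 1.333 = 23.86
Step 2: 17.9 × 1.333² = 31.81
Step 3: 17.9 × 1.333³ = 42.40
Step 4: 17.9 × 1.333⁴ = 56.52
Step 5: 17.9 × 1.333⁵ = 75.34
Step 6: 17.9 × 1.333⁶ = 100.42
Step 7: 17.9 × 1.333⁷ = 133.86
Step 8: 17.9 × 1.333⁸ = 178.44

17.90px, 23.86px, 31.81px, 42.40px, 56.52px, 75.34px, 100.42px, 133.86px, 178.44px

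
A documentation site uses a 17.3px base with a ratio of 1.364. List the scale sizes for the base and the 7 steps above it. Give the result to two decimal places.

17.30px, 23.60px, 32.19px, 43.90px, 59.88px, 81.68px, 111.41px, 151.97px

Step 0: 17.3px
Step 1: 17.3 × 1.364 = 23.60
Step 2: 17.3 × 1.364² = 32.19
Step 3: 17.3 × 1.364³ = 43.90
Step 4: 17.3 × 1.364⁴ = 59.88
Step 5: 17.3 × 1.364⁵ = 81.68
Step 6: 17.3 × 1.364⁶ = 111.41
Step 7: 17.3 × 1.364⁷ = 151.97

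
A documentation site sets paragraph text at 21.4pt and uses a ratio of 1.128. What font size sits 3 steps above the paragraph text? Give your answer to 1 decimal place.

Every step multiplies by the scale ratio.
21.4 × 1.128³ = 21.4 × 1.43525 ≈ 30.71

30.7pt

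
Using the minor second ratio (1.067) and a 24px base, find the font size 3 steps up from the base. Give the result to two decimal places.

29.15px

24.0 × 1.067³ = 24.0 × 1.21477 ≈ 29.15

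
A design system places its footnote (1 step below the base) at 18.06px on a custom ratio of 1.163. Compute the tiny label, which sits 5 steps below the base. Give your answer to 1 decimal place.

18.06 ÷ 1.163⁴ = 18.06 ÷ 1.82944 ≈ 9.872

9.9px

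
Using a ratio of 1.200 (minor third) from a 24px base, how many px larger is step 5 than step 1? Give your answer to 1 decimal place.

30.9px

Step 1: 24.0 × 1.200 = 28.800px
Step 5: 24.0 × 1.200⁵ = 59.720px
Difference: 59.720 − 28.800 = 30.920px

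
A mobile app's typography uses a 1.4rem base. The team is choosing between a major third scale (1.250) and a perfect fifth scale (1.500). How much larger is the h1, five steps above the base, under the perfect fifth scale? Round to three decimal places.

6.359rem

Major third: 1.4 × 1.250⁵ = 4.27246rem
Perfect fifth: 1.4 × 1.500⁵ = 10.63125rem
Difference: 10.63125 − 4.27246 = 6.35879rem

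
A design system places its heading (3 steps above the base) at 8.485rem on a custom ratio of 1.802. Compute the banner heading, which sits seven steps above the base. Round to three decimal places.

89.469rem

8.485 × 1.802⁴ = 8.485 × 10.54433 ≈ 89.469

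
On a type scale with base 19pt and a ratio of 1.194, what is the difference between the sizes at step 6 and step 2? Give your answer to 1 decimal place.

Step 2: 19.0 × 1.194² = 27.087pt
Step 6: 19.0 × 1.194⁶ = 55.053pt
Difference: 55.053 − 27.087 = 27.966pt

28.0pt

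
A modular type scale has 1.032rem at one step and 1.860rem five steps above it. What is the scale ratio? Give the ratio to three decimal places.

r⁵ = 1.860 / 1.032, so r = (1.860/1.032)^(1/5).
r = 1.8023^(1/5) ≈ 1.1250

1.125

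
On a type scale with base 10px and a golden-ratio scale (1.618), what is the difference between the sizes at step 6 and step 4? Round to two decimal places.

110.88px

Step 4: 10.0 × 1.618⁴ = 68.5353px
Step 6: 10.0 × 1.618⁶ = 179.4201px
Difference: 179.4201 − 68.5353 = 110.8848px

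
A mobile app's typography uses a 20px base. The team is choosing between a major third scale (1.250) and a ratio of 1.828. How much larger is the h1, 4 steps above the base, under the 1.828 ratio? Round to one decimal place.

174.5px

Major third: 20.0 × 1.250⁴ = 48.828px
At 1.828: 20.0 × 1.828⁴ = 223.324px
Difference: 223.324 − 48.828 = 174.496px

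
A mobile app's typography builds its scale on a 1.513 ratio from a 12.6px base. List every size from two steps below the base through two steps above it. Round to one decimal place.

Step -2: 12.6 ÷ 1.513² = 5.5
Step -1: 12.6 ÷ 1.513 = 8.3
Step 0: 12.6px
Step 1: 12.6 × 1.513 = 19.1
Step 2: 12.6 × 1.513² = 28.8

5.5px, 8.3px, 12.6px, 19.1px, 28.8px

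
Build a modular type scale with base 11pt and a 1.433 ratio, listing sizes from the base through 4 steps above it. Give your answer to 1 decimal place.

Step 0: 11pt
Step 1: 11.0 × 1.433 = 15.8
Step 2: 11.0 × 1.433² = 22.6
Step 3: 11.0 × 1.433³ = 32.4
Step 4: 11.0 × 1.433⁴ = 46.4

11.0pt, 15.8pt, 22.6pt, 32.4pt, 46.4pt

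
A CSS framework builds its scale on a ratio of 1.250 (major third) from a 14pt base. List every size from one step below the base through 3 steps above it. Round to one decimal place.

11.2pt, 14.0pt, 17.5pt, 21.9pt, 27.3pt

Step -1: 14.0 ÷ 1.250 = 11.2
Step 0: 14pt
Step 1: 14.0 × 1.250 = 17.5
Step 2: 14.0 × 1.250² = 21.9
Step 3: 14.0 × 1.250³ = 27.3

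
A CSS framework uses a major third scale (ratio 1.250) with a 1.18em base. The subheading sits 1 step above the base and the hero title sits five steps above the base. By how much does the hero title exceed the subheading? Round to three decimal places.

2.126em

Step 1: 1.18 × 1.250 = 1.47500em
Step 5: 1.18 × 1.250⁵ = 3.60107em
Difference: 3.60107 − 1.47500 = 2.12607em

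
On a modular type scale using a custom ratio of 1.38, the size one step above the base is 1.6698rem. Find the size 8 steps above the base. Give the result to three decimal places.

15.915rem

1.6698 × 1.38⁷ = 1.6698 × 9.53133 ≈ 15.915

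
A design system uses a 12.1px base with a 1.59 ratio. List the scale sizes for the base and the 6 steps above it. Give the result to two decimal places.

12.10px, 19.24px, 30.59px, 48.64px, 77.33px, 122.96px, 195.51px

Step 0: 12.1px
Step 1: 12.1 × 1.59 = 19.24
Step 2: 12.1 × 1.59² = 30.59
Step 3: 12.1 × 1.59³ = 48.64
Step 4: 12.1 × 1.59⁴ = 77.33
Step 5: 12.1 × 1.59⁵ = 122.96
Step 6: 12.1 × 1.59⁶ = 195.51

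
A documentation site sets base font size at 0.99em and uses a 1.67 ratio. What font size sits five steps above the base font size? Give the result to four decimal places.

12.8593em

Each step on a modular scale multiplies by the ratio, so the size n steps from the base is base × ratioⁿ.
0.99 × 1.67⁵ = 0.99 × 12.98920 ≈ 12.8593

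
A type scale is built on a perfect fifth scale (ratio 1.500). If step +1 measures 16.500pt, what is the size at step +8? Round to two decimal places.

281.92pt

16.500 × 1.500⁷ = 16.500 × 17.08594 ≈ 281.918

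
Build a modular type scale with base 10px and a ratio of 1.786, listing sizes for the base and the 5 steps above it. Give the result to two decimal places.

10.00px, 17.86px, 31.90px, 56.97px, 101.75px, 181.72px

Step 0: 10px
Step 1: 10.0 × 1.786 = 17.86
Step 2: 10.0 × 1.786² = 31.90
Step 3: 10.0 × 1.786³ = 56.97
Step 4: 10.0 × 1.786⁴ = 101.75
Step 5: 10.0 × 1.786⁵ = 181.72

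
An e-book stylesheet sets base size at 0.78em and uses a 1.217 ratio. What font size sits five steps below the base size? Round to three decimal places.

0.292em

Each step on a modular scale multiplies by the ratio, so the size n steps from the base is base × ratioⁿ.
0.78 ÷ 1.217⁵ = 0.78 ÷ 2.66964 ≈ 0.292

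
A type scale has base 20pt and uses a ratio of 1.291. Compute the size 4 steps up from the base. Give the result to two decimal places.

Every step multiplies by the scale ratio.
20.0 × 1.291⁴ = 20.0 × 2.77783 ≈ 55.56

55.56pt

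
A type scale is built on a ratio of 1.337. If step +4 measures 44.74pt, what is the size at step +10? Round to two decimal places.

The gap is 10 − (4) = 6 steps, so the factor is 1.337^6.
44.74 × 1.337⁶ = 44.74 × 5.71200 ≈ 255.555

255.56pt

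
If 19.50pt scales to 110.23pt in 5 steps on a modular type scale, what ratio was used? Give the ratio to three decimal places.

1.414

r⁵ = 110.23 / 19.50, so r = (110.23/19.50)^(1/5).
r = 5.6528^(1/5) ≈ 1.4140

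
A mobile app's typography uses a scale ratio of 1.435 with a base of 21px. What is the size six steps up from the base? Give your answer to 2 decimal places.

183.37px

A modular type scale is a geometric sequence: sizeₙ = base × rⁿ.
21.0 × 1.435⁶ = 21.0 × 8.73195 ≈ 183.37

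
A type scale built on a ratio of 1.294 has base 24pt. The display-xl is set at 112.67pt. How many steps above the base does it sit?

6

1.294ⁿ = 112.67 / 24 = 4.6946
n = ln(4.6946) / ln(1.294) = 1.5464 / 0.2577 ≈ 6.00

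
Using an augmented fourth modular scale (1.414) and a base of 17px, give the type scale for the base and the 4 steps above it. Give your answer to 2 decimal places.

Step 0: 17px
Step 1: 17.0 × 1.414 = 24.04
Step 2: 17.0 × 1.414² = 33.99
Step 3: 17.0 × 1.414³ = 48.06
Step 4: 17.0 × 1.414⁴ = 67.96

17.00px, 24.04px, 33.99px, 48.06px, 67.96px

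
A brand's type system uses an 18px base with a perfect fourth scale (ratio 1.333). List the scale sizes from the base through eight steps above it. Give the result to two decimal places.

18.00px, 23.99px, 31.98px, 42.63px, 56.83px, 75.76px, 100.98px, 134.61px, 179.44px

Step 0: 18px
Step 1: 18.0 × 1.333 = 23.99
Step 2: 18.0 × 1.333² = 31.98
Step 3: 18.0 × 1.333³ = 42.63
Step 4: 18.0 × 1.333⁴ = 56.83
Step 5: 18.0 × 1.333⁵ = 75.76
Step 6: 18.0 × 1.333⁶ = 100.98
Step 7: 18.0 × 1.333⁷ = 134.61
Step 8: 18.0 × 1.333⁸ = 179.44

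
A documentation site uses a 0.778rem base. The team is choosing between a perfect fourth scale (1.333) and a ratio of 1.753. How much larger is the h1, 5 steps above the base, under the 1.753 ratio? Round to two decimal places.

9.60rem

Perfect fourth: 0.778 × 1.333⁵ = 3.2744rem
At 1.753: 0.778 × 1.753⁵ = 12.8792rem
Difference: 12.8792 − 3.2744 = 9.6048rem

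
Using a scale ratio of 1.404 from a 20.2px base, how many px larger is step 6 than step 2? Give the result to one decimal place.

114.9px

Step 2: 20.2 × 1.404² = 39.819px
Step 6: 20.2 × 1.404⁶ = 154.723px
Difference: 154.723 − 39.819 = 114.904px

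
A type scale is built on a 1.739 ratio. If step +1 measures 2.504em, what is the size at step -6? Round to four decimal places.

0.0521em

2.504 ÷ 1.739⁷ = 2.504 ÷ 48.09468 ≈ 0.0521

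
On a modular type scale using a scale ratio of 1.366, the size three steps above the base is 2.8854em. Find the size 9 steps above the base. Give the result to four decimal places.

Moving from step +3 to step +9 is 6 steps up, so multiply by r⁶.
2.8854 × 1.366⁶ = 2.8854 × 6.49687 ≈ 18.7461

18.7461em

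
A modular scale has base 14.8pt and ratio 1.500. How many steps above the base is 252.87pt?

1.500ⁿ = 252.87 / 14.8 = 17.0858
n = ln(17.0858) / ln(1.500) = 2.8382 / 0.4055 ≈ 7.00

7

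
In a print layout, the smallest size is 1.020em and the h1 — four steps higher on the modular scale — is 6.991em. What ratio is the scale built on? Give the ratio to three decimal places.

1.618

r⁴ = 6.991 / 1.020, so r = (6.991/1.020)^(1/4).
r = 6.8539^(1/4) ≈ 1.6180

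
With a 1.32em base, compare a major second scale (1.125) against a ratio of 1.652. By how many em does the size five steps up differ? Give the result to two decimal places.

13.86em

Major second: 1.32 × 1.125⁵ = 2.3787em
At 1.652: 1.32 × 1.652⁵ = 16.2414em
Difference: 16.2414 − 2.3787 = 13.8627em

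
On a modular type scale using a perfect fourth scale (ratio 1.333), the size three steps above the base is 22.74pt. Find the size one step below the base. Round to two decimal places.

22.74 ÷ 1.333⁴ = 22.74 ÷ 3.15733 ≈ 7.202

7.20pt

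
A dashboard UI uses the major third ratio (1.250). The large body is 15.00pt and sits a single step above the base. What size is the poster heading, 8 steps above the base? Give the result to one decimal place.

15.00 × 1.250⁷ = 15.00 × 4.76837 ≈ 71.526

71.5pt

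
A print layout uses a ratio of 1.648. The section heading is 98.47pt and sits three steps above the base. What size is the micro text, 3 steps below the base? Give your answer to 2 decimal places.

Moving from step +3 to step -3 is 6 steps down, so divide by r⁶.
98.47 ÷ 1.648⁶ = 98.47 ÷ 20.03287 ≈ 4.915

4.92pt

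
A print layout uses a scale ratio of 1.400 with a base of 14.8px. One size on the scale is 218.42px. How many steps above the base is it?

1.400ⁿ = 218.42 / 14.8 = 14.7581
n = ln(14.7581) / ln(1.400) = 2.6918 / 0.3365 ≈ 8.00

8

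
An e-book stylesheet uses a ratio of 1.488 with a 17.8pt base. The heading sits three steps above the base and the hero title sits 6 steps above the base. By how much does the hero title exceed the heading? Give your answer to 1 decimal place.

134.6pt

Step 3: 17.8 × 1.488³ = 58.645pt
Step 6: 17.8 × 1.488⁶ = 193.214pt
Difference: 193.214 − 58.645 = 134.569pt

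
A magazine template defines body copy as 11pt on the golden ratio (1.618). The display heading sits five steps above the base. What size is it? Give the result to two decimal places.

A modular type scale is a geometric sequence: sizeₙ = base × rⁿ.
11.0 × 1.618⁵ = 11.0 × 11.08901 ≈ 121.98

121.98pt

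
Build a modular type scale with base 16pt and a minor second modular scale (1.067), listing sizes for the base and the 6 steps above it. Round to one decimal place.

Step 0: 16pt
Step 1: 16.0 × 1.067 = 17.1
Step 2: 16.0 × 1.067² = 18.2
Step 3: 16.0 × 1.067³ = 19.4
Step 4: 16.0 × 1.067⁴ = 20.7
Step 5: 16.0 × 1.067⁵ = 22.1
Step 6: 16.0 × 1.067⁶ = 23.6

16.0pt, 17.1pt, 18.2pt, 19.4pt, 20.7pt, 22.1pt, 23.6pt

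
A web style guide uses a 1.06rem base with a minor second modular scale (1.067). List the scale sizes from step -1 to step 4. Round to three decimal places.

0.993rem, 1.060rem, 1.131rem, 1.207rem, 1.288rem, 1.374rem

Step -1: 1.06 ÷ 1.067 = 0.993
Step 0: 1.06rem
Step 1: 1.06 × 1.067 = 1.131
Step 2: 1.06 × 1.067² = 1.207
Step 3: 1.06 × 1.067³ = 1.288
Step 4: 1.06 × 1.067⁴ = 1.374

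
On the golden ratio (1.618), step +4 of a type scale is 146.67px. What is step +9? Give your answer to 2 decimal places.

Moving from step +4 to step +9 is 5 steps up, so multiply by r⁵.
146.67 × 1.618⁵ = 146.67 × 11.08901 ≈ 1626.424

1626.42px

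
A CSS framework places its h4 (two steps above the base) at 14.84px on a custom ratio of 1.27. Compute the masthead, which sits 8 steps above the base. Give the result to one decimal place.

62.3px

Moving from step +2 to step +8 is 6 steps up, so multiply by r⁶.
14.84 × 1.27⁶ = 14.84 × 4.19587 ≈ 62.267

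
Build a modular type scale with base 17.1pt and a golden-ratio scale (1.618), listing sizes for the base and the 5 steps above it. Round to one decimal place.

17.1pt, 27.7pt, 44.8pt, 72.4pt, 117.2pt, 189.6pt

Step 0: 17.1pt
Step 1: 17.1 × 1.618 = 27.7
Step 2: 17.1 × 1.618² = 44.8
Step 3: 17.1 × 1.618³ = 72.4
Step 4: 17.1 × 1.618⁴ = 117.2
Step 5: 17.1 × 1.618⁵ = 189.6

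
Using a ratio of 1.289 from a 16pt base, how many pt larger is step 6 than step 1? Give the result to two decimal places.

Step 1: 16.0 × 1.289 = 20.6240pt
Step 6: 16.0 × 1.289⁶ = 73.3901pt
Difference: 73.3901 − 20.6240 = 52.7661pt

52.77pt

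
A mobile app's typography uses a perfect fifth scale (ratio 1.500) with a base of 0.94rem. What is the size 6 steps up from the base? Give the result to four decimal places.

0.94 × 1.500⁶ = 0.94 × 11.39062 ≈ 10.7072

10.7072rem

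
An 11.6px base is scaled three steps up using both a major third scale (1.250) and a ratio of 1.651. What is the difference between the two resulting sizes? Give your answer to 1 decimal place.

Major third: 11.6 × 1.250³ = 22.656px
At 1.651: 11.6 × 1.651³ = 52.203px
Difference: 52.203 − 22.656 = 29.547px

29.5px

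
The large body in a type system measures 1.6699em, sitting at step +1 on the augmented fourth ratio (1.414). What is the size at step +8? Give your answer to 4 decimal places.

18.8728em

The gap is 8 − (1) = 7 steps, so the factor is 1.414^7.
1.6699 × 1.414⁷ = 1.6699 × 11.30175 ≈ 18.8728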